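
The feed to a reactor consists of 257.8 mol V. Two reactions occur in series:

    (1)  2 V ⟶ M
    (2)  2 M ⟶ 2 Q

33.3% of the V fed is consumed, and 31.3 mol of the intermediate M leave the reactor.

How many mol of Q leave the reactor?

Conversion of V: V consumed = 2ξ₁ = 0.333 × 257.8 → ξ₁ = 42.92 mol.
M balance: n_M = 0 + 1ξ₁ − 2ξ₂ = 31.3 → ξ₂ = (1·42.92 − 31.3)/2 = 5.812 mol.
Outlet amounts (n = n₀ + Σ ν·ξ):
  V: 257.8 − 2(42.92) = 172
  M: 0 + 1(42.92) − 2(5.812) = 31.3
  Q: 0 + 2(5.812) = 11.62

11.6 mol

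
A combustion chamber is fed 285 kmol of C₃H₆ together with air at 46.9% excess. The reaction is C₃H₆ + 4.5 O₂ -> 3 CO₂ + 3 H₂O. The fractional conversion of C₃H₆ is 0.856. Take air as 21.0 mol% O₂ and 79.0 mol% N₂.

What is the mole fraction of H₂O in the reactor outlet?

Stoichiometric O₂ = 4.5 × 285 = 1282 kmol; O₂ fed = 1282 × 1.469 = 1884 kmol.
N₂ fed = 1884 × 79/21 = 7087 kmol.
Fuel reacted = 0.856 × 285 → ξ = 244 kmol.
Outlet (n = n₀ + ν ξ):
  C₃H₆: 285 − 1(244) = 41.04
  O₂: 1884 − 4.5(244) = 786.2
  N₂: 7087 (inert)
  CO₂: 0 + 3(244) = 731.9
  H₂O: 0 + 3(244) = 731.9
Total out = 9378 kmol; y_H₂O = 731.9 / 9378 = 0.07804.

0.078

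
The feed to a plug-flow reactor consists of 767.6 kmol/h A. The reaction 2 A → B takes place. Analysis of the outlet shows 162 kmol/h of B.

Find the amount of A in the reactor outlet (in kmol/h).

For B: n = n₀ + 1ξ → 162 = 0 + 1ξ, giving ξ = 162 kmol/h.
Outlet amounts (n = n₀ + ν ξ):
  A: 767.6 − 2(162) = 443.6
  B: 0 + 1(162) = 162

444 kmol/h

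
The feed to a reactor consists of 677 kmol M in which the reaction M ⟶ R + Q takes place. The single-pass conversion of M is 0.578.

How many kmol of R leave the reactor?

M reacted = 0.578 × 677 = 391.3 kmol; ν_M = −1, so ξ = 391.3/1 = 391.3 kmol.
Outlet amounts (n = n₀ + ν ξ):
  M: 677 − 1(391.3) = 285.7
  R: 0 + 1(391.3) = 391.3
  Q: 0 + 1(391.3) = 391.3

391 kmol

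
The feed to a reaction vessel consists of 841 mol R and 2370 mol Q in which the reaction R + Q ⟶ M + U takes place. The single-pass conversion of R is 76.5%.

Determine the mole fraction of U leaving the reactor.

0.2

R reacted = 0.765 × 841 = 643.4 mol; ν_R = −1, so ξ = 643.4/1 = 643.4 mol.
Outlet amounts (n = n₀ + ν ξ):
  R: 841 − 1(643.4) = 197.6
  Q: 2370 − 1(643.4) = 1727
  M: 0 + 1(643.4) = 643.4
  U: 0 + 1(643.4) = 643.4
Total out = 3211 mol; y_U = 643.4 / 3211 = 0.2004.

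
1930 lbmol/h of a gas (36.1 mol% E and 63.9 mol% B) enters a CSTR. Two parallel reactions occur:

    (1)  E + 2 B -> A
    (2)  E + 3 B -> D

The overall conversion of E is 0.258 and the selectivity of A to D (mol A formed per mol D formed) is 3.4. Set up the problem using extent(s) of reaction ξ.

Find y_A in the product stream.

0.0908

Conversion of E: E consumed = 0.258 × 696.7 = 179.8 lbmol/h = 1ξ₁ + 1ξ₂.
Selectivity: 1ξ₁ / (1ξ₂) = 3.4 → ξ₁ = 3.4 ξ₂.
Substitute: (1·3.4 + 1) ξ₂ = 179.8 → ξ₂ = 40.85 lbmol/h, ξ₁ = 138.9 lbmol/h.
Outlet amounts (n = n₀ + Σ ν·ξ):
  E: 696.7 − 1(138.9) − 1(40.85) = 517
  B: 1233 − 2(138.9) − 3(40.85) = 832.9
  A: 0 + 1(138.9) = 138.9
  D: 0 + 1(40.85) = 40.85
Total out = 1530 lbmol/h; y_A = 138.9 / 1530 = 0.09081.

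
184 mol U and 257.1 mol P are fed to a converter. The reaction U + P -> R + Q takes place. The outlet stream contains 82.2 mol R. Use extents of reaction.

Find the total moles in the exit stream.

For R: n = n₀ + 1ξ → 82.2 = 0 + 1ξ, giving ξ = 82.2 mol.
Outlet amounts (n = n₀ + ν ξ):
  U: 184 − 1(82.2) = 101.8
  P: 257.1 − 1(82.2) = 174.9
  R: 0 + 1(82.2) = 82.2
  Q: 0 + 1(82.2) = 82.2
Total out = 101.8 + 174.9 + 82.2 + 82.2 = 441.1 mol.

441 mol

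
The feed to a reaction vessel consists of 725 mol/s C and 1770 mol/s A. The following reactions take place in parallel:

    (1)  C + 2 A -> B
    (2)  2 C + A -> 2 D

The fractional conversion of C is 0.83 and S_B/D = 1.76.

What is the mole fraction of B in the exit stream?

0.237

Conversion of C: C consumed = 0.83 × 725 = 601.8 mol/s = 1ξ₁ + 2ξ₂.
Selectivity: 1ξ₁ / (2ξ₂) = 1.76 → ξ₁ = 3.52 ξ₂.
Substitute: (1·3.52 + 2) ξ₂ = 601.8 → ξ₂ = 109 mol/s, ξ₁ = 383.7 mol/s.
Outlet amounts (n = n₀ + Σ ν·ξ):
  C: 725 − 1(383.7) − 2(109) = 123.2
  A: 1770 − 2(383.7) − 1(109) = 893.5
  B: 0 + 1(383.7) = 383.7
  D: 0 + 2(109) = 218
Total out = 1619 mol/s; y_B = 383.7 / 1619 = 0.2371.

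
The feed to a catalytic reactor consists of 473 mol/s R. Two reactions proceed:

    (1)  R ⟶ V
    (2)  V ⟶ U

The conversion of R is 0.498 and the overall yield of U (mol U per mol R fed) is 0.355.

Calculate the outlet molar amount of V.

Conversion of R: R consumed = 1ξ₁ = 0.498 × 473 → ξ₁ = 235.6 mol/s.
Yield of U: 1ξ₂ / 473 = 0.355 → ξ₂ = 167.9 mol/s.
Outlet amounts (n = n₀ + Σ ν·ξ):
  R: 473 − 1(235.6) = 237.4
  V: 0 + 1(235.6) − 1(167.9) = 67.64
  U: 0 + 1(167.9) = 167.9

67.6 mol/s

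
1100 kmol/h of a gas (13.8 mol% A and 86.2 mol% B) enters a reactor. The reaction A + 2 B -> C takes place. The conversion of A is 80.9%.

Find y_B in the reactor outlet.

0.822

A reacted = 0.809 × 151.8 = 122.8 kmol/h; ν_A = −1, so ξ = 122.8/1 = 122.8 kmol/h.
Outlet amounts (n = n₀ + ν ξ):
  A: 151.8 − 1(122.8) = 28.99
  B: 948.2 − 2(122.8) = 702.6
  C: 0 + 1(122.8) = 122.8
Total out = 854.4 kmol/h; y_B = 702.6 / 854.4 = 0.8223.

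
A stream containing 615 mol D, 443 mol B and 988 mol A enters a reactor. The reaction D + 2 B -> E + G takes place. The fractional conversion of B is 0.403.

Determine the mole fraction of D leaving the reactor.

B reacted = 0.403 × 443 = 178.5 mol; ν_B = −2, so ξ = 178.5/2 = 89.26 mol.
Outlet amounts (n = n₀ + ν ξ):
  D: 615 − 1(89.26) = 525.7
  B: 443 − 2(89.26) = 264.5
  E: 0 + 1(89.26) = 89.26
  G: 0 + 1(89.26) = 89.26
  A: 988 (inert)
Total out = 1957 mol; y_D = 525.7 / 1957 = 0.2687.

0.269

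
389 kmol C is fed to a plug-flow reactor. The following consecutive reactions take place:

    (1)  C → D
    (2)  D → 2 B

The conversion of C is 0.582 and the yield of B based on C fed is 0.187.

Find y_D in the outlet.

0.447

Conversion of C: C consumed = 1ξ₁ = 0.582 × 389 → ξ₁ = 226.4 kmol.
Yield of B: 2ξ₂ / 389 = 0.187 → ξ₂ = 36.37 kmol.
Outlet amounts (n = n₀ + Σ ν·ξ):
  C: 389 − 1(226.4) = 162.6
  D: 0 + 1(226.4) − 1(36.37) = 190
  B: 0 + 2(36.37) = 72.74
Total out = 425.4 kmol; y_D = 190 / 425.4 = 0.4467.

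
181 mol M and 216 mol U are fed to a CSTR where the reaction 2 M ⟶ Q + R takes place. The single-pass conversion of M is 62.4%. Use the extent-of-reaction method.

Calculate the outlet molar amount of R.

M reacted = 0.624 × 181 = 112.9 mol; ν_M = −2, so ξ = 112.9/2 = 56.47 mol.
Outlet amounts (n = n₀ + ν ξ):
  M: 181 − 2(56.47) = 68.06
  Q: 0 + 1(56.47) = 56.47
  R: 0 + 1(56.47) = 56.47
  U: 216 (inert)

56.5 mol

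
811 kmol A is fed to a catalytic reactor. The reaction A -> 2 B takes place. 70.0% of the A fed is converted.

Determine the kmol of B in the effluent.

1140 kmol

A reacted = 0.7 × 811 = 567.7 kmol; ν_A = −1, so ξ = 567.7/1 = 567.7 kmol.
Outlet amounts (n = n₀ + ν ξ):
  A: 811 − 1(567.7) = 243.3
  B: 0 + 2(567.7) = 1135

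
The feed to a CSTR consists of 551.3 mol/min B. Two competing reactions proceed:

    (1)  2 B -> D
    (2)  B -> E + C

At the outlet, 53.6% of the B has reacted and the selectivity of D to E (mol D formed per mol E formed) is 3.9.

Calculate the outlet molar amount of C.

Conversion of B: B consumed = 0.536 × 551.3 = 295.5 mol/min = 2ξ₁ + 1ξ₂.
Selectivity: 1ξ₁ / (1ξ₂) = 3.9 → ξ₁ = 3.9 ξ₂.
Substitute: (2·3.9 + 1) ξ₂ = 295.5 → ξ₂ = 33.58 mol/min, ξ₁ = 131 mol/min.
Outlet amounts (n = n₀ + Σ ν·ξ):
  B: 551.3 − 2(131) − 1(33.58) = 255.8
  D: 0 + 1(131) = 131
  E: 0 + 1(33.58) = 33.58
  C: 0 + 1(33.58) = 33.58

33.6 mol/min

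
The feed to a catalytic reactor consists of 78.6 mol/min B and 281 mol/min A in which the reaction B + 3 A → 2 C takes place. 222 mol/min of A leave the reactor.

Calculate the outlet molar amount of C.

For A: n = n₀ − 3ξ → 222 = 281 − 3ξ, giving ξ = 19.67 mol/min.
Outlet amounts (n = n₀ + ν ξ):
  B: 78.6 − 1(19.67) = 58.93
  A: 281 − 3(19.67) = 222
  C: 0 + 2(19.67) = 39.33

39.3 mol/min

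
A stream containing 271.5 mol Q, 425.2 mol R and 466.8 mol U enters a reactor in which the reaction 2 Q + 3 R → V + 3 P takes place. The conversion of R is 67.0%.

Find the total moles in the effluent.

1070 mol

R reacted = 0.67 × 425.2 = 284.9 mol; ν_R = −3, so ξ = 284.9/3 = 94.96 mol.
Outlet amounts (n = n₀ + ν ξ):
  Q: 271.5 − 2(94.96) = 81.58
  R: 425.2 − 3(94.96) = 140.3
  V: 0 + 1(94.96) = 94.96
  P: 0 + 3(94.96) = 284.9
  U: 466.8 (inert)
Total out = 81.58 + 140.3 + 94.96 + 284.9 + 466.8 = 1069 mol.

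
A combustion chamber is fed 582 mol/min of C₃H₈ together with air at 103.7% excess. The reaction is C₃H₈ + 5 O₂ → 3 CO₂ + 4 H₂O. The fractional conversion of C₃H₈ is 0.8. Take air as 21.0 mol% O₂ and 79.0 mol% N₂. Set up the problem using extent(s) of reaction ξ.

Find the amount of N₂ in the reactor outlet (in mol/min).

Stoichiometric O₂ = 5 × 582 = 2910 mol/min; O₂ fed = 2910 × 2.037 = 5928 mol/min.
N₂ fed = 5928 × 79/21 = 22300 mol/min.
Fuel reacted = 0.8 × 582 → ξ = 465.6 mol/min.
Outlet (n = n₀ + ν ξ):
  C₃H₈: 582 − 1(465.6) = 116.4
  O₂: 5928 − 5(465.6) = 3600
  N₂: 22300 (inert)
  CO₂: 0 + 3(465.6) = 1397
  H₂O: 0 + 4(465.6) = 1862

22300 mol/min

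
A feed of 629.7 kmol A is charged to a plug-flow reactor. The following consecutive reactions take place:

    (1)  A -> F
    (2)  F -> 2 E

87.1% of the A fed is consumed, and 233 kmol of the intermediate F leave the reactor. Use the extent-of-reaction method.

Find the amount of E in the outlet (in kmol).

Conversion of A: A consumed = 1ξ₁ = 0.871 × 629.7 → ξ₁ = 548.5 kmol.
F balance: n_F = 0 + 1ξ₁ − 1ξ₂ = 233 → ξ₂ = (1·548.5 − 233)/1 = 315.5 kmol.
Outlet amounts (n = n₀ + Σ ν·ξ):
  A: 629.7 − 1(548.5) = 81.23
  F: 0 + 1(548.5) − 1(315.5) = 233
  E: 0 + 2(315.5) = 630.9

631 kmol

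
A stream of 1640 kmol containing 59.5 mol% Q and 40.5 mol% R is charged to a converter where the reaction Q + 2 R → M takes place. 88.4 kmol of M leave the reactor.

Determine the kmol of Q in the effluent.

887 kmol

For M: n = n₀ + 1ξ → 88.4 = 0 + 1ξ, giving ξ = 88.4 kmol.
Outlet amounts (n = n₀ + ν ξ):
  Q: 975.8 − 1(88.4) = 887.4
  R: 664.2 − 2(88.4) = 487.4
  M: 0 + 1(88.4) = 88.4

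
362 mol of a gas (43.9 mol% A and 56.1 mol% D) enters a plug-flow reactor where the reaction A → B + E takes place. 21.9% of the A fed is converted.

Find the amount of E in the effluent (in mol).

34.8 mol

A reacted = 0.219 × 158.9 = 34.8 mol; ν_A = −1, so ξ = 34.8/1 = 34.8 mol.
Outlet amounts (n = n₀ + ν ξ):
  A: 158.9 − 1(34.8) = 124.1
  B: 0 + 1(34.8) = 34.8
  E: 0 + 1(34.8) = 34.8
  D: 203.1 (inert)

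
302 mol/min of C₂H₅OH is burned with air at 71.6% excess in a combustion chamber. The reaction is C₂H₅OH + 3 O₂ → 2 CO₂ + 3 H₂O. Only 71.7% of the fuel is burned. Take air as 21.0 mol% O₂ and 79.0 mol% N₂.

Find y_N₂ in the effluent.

Stoichiometric O₂ = 3 × 302 = 906 mol/min; O₂ fed = 906 × 1.716 = 1555 mol/min.
N₂ fed = 1555 × 79/21 = 5849 mol/min.
Fuel reacted = 0.717 × 302 → ξ = 216.5 mol/min.
Outlet (n = n₀ + ν ξ):
  C₂H₅OH: 302 − 1(216.5) = 85.47
  O₂: 1555 − 3(216.5) = 905.1
  N₂: 5849 (inert)
  CO₂: 0 + 2(216.5) = 433.1
  H₂O: 0 + 3(216.5) = 649.6
Total out = 7922 mol/min; y_N₂ = 5849 / 7922 = 0.7383.

0.738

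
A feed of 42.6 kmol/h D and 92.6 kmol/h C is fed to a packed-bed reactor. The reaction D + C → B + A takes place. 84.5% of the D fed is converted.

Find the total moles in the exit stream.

D reacted = 0.845 × 42.6 = 36 kmol/h; ν_D = −1, so ξ = 36/1 = 36 kmol/h.
Outlet amounts (n = n₀ + ν ξ):
  D: 42.6 − 1(36) = 6.603
  C: 92.6 − 1(36) = 56.6
  B: 0 + 1(36) = 36
  A: 0 + 1(36) = 36
Total out = 6.603 + 56.6 + 36 + 36 = 135.2 kmol/h.

135 kmol/h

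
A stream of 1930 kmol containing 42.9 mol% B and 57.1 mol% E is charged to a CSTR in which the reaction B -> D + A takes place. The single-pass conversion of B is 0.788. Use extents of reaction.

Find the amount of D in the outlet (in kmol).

652 kmol

B reacted = 0.788 × 828 = 652.4 kmol; ν_B = −1, so ξ = 652.4/1 = 652.4 kmol.
Outlet amounts (n = n₀ + ν ξ):
  B: 828 − 1(652.4) = 175.5
  D: 0 + 1(652.4) = 652.4
  A: 0 + 1(652.4) = 652.4
  E: 1102 (inert)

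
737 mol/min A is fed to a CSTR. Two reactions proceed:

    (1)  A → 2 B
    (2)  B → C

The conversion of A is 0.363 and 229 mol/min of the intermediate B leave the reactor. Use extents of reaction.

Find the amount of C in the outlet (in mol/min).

306 mol/min

Conversion of A: A consumed = 1ξ₁ = 0.363 × 737 → ξ₁ = 267.5 mol/min.
B balance: n_B = 0 + 2ξ₁ − 1ξ₂ = 229 → ξ₂ = (2·267.5 − 229)/1 = 306.1 mol/min.
Outlet amounts (n = n₀ + Σ ν·ξ):
  A: 737 − 1(267.5) = 469.5
  B: 0 + 2(267.5) − 1(306.1) = 229
  C: 0 + 1(306.1) = 306.1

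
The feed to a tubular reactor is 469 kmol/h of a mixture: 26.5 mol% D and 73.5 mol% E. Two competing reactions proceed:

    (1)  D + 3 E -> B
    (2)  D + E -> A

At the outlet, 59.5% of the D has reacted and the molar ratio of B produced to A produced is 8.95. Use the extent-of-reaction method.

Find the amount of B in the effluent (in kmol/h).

Conversion of D: D consumed = 0.595 × 124.3 = 73.95 kmol/h = 1ξ₁ + 1ξ₂.
Selectivity: 1ξ₁ / (1ξ₂) = 8.95 → ξ₁ = 8.95 ξ₂.
Substitute: (1·8.95 + 1) ξ₂ = 73.95 → ξ₂ = 7.432 kmol/h, ξ₁ = 66.52 kmol/h.
Outlet amounts (n = n₀ + Σ ν·ξ):
  D: 124.3 − 1(66.52) − 1(7.432) = 50.34
  E: 344.7 − 3(66.52) − 1(7.432) = 137.7
  B: 0 + 1(66.52) = 66.52
  A: 0 + 1(7.432) = 7.432

66.5 kmol/h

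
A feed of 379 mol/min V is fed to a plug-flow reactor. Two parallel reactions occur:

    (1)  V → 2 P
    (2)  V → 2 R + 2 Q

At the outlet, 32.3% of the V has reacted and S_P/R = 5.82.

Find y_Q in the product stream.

Conversion of V: V consumed = 0.323 × 379 = 122.4 mol/min = 1ξ₁ + 1ξ₂.
Selectivity: 2ξ₁ / (2ξ₂) = 5.82 → ξ₁ = 5.82 ξ₂.
Substitute: (1·5.82 + 1) ξ₂ = 122.4 → ξ₂ = 17.95 mol/min, ξ₁ = 104.5 mol/min.
Outlet amounts (n = n₀ + Σ ν·ξ):
  V: 379 − 1(104.5) − 1(17.95) = 256.6
  P: 0 + 2(104.5) = 208.9
  R: 0 + 2(17.95) = 35.9
  Q: 0 + 2(17.95) = 35.9
Total out = 537.3 mol/min; y_Q = 35.9 / 537.3 = 0.06681.

0.0668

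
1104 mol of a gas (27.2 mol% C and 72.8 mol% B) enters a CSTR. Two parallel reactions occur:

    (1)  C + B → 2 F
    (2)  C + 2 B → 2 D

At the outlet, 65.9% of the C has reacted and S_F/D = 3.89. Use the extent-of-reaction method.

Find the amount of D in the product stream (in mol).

80.9 mol

Conversion of C: C consumed = 0.659 × 300.3 = 197.9 mol = 1ξ₁ + 1ξ₂.
Selectivity: 2ξ₁ / (2ξ₂) = 3.89 → ξ₁ = 3.89 ξ₂.
Substitute: (1·3.89 + 1) ξ₂ = 197.9 → ξ₂ = 40.47 mol, ξ₁ = 157.4 mol.
Outlet amounts (n = n₀ + Σ ν·ξ):
  C: 300.3 − 1(157.4) − 1(40.47) = 102.4
  B: 803.7 − 1(157.4) − 2(40.47) = 565.4
  F: 0 + 2(157.4) = 314.8
  D: 0 + 2(40.47) = 80.94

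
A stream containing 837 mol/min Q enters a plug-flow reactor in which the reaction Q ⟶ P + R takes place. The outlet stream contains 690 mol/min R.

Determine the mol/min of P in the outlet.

For R: n = n₀ + 1ξ → 690 = 0 + 1ξ, giving ξ = 690 mol/min.
Outlet amounts (n = n₀ + ν ξ):
  Q: 837 − 1(690) = 147
  P: 0 + 1(690) = 690
  R: 0 + 1(690) = 690

690 mol/min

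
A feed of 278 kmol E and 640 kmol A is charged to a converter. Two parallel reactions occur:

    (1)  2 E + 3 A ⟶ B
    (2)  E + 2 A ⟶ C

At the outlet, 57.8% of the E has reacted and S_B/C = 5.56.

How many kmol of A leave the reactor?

392 kmol

Conversion of E: E consumed = 0.578 × 278 = 160.7 kmol = 2ξ₁ + 1ξ₂.
Selectivity: 1ξ₁ / (1ξ₂) = 5.56 → ξ₁ = 5.56 ξ₂.
Substitute: (2·5.56 + 1) ξ₂ = 160.7 → ξ₂ = 13.26 kmol, ξ₁ = 73.71 kmol.
Outlet amounts (n = n₀ + Σ ν·ξ):
  E: 278 − 2(73.71) − 1(13.26) = 117.3
  A: 640 − 3(73.71) − 2(13.26) = 392.3
  B: 0 + 1(73.71) = 73.71
  C: 0 + 1(13.26) = 13.26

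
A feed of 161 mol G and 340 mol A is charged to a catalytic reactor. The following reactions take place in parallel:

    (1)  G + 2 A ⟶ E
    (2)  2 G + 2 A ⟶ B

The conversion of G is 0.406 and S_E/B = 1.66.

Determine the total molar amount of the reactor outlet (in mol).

Conversion of G: G consumed = 0.406 × 161 = 65.37 mol = 1ξ₁ + 2ξ₂.
Selectivity: 1ξ₁ / (1ξ₂) = 1.66 → ξ₁ = 1.66 ξ₂.
Substitute: (1·1.66 + 2) ξ₂ = 65.37 → ξ₂ = 17.86 mol, ξ₁ = 29.65 mol.
Outlet amounts (n = n₀ + Σ ν·ξ):
  G: 161 − 1(29.65) − 2(17.86) = 95.63
  A: 340 − 2(29.65) − 2(17.86) = 245
  E: 0 + 1(29.65) = 29.65
  B: 0 + 1(17.86) = 17.86
Total out = 95.63 + 245 + 29.65 + 17.86 = 388.1 mol.

388 mol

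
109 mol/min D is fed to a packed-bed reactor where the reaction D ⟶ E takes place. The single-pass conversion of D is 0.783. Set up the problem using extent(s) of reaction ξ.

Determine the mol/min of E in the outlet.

D reacted = 0.783 × 109 = 85.35 mol/min; ν_D = −1, so ξ = 85.35/1 = 85.35 mol/min.
Outlet amounts (n = n₀ + ν ξ):
  D: 109 − 1(85.35) = 23.65
  E: 0 + 1(85.35) = 85.35

85.3 mol/min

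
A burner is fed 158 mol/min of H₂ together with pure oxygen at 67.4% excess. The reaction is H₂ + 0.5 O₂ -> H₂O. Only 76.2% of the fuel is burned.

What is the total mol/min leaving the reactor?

230 mol/min

Stoichiometric O₂ = 0.5 × 158 = 79 mol/min; O₂ fed = 79 × 1.674 = 132.2 mol/min.
Fuel reacted = 0.762 × 158 → ξ = 120.4 mol/min.
Outlet (n = n₀ + ν ξ):
  H₂: 158 − 1(120.4) = 37.6
  O₂: 132.2 − 0.5(120.4) = 72.05
  H₂O: 0 + 1(120.4) = 120.4
Total out = 37.6 + 72.05 + 120.4 = 230 mol/min.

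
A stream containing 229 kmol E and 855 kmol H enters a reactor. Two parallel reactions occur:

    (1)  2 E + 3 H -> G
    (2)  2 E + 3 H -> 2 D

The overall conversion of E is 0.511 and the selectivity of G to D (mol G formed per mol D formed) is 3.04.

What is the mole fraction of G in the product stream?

Conversion of E: E consumed = 0.511 × 229 = 117 kmol = 2ξ₁ + 2ξ₂.
Selectivity: 1ξ₁ / (2ξ₂) = 3.04 → ξ₁ = 6.08 ξ₂.
Substitute: (2·6.08 + 2) ξ₂ = 117 → ξ₂ = 8.264 kmol, ξ₁ = 50.25 kmol.
Outlet amounts (n = n₀ + Σ ν·ξ):
  E: 229 − 2(50.25) − 2(8.264) = 112
  H: 855 − 3(50.25) − 3(8.264) = 679.5
  G: 0 + 1(50.25) = 50.25
  D: 0 + 2(8.264) = 16.53
Total out = 858.2 kmol; y_G = 50.25 / 858.2 = 0.05855.

0.0585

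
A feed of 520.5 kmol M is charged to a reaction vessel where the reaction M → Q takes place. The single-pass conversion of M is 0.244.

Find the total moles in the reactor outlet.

M reacted = 0.244 × 520.5 = 127 kmol; ν_M = −1, so ξ = 127/1 = 127 kmol.
Outlet amounts (n = n₀ + ν ξ):
  M: 520.5 − 1(127) = 393.5
  Q: 0 + 1(127) = 127
Total out = 393.5 + 127 = 520.5 kmol.

520 kmol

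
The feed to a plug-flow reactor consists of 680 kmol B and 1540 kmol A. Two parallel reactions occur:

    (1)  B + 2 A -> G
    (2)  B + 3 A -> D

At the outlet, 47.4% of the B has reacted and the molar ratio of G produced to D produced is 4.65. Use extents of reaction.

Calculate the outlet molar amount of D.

Conversion of B: B consumed = 0.474 × 680 = 322.3 kmol = 1ξ₁ + 1ξ₂.
Selectivity: 1ξ₁ / (1ξ₂) = 4.65 → ξ₁ = 4.65 ξ₂.
Substitute: (1·4.65 + 1) ξ₂ = 322.3 → ξ₂ = 57.05 kmol, ξ₁ = 265.3 kmol.
Outlet amounts (n = n₀ + Σ ν·ξ):
  B: 680 − 1(265.3) − 1(57.05) = 357.7
  A: 1540 − 2(265.3) − 3(57.05) = 838.3
  G: 0 + 1(265.3) = 265.3
  D: 0 + 1(57.05) = 57.05

57 kmol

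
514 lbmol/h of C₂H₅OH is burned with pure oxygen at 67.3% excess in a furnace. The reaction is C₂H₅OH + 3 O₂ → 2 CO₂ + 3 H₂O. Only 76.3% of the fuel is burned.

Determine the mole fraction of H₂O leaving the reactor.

Stoichiometric O₂ = 3 × 514 = 1542 lbmol/h; O₂ fed = 1542 × 1.673 = 2580 lbmol/h.
Fuel reacted = 0.763 × 514 → ξ = 392.2 lbmol/h.
Outlet (n = n₀ + ν ξ):
  C₂H₅OH: 514 − 1(392.2) = 121.8
  O₂: 2580 − 3(392.2) = 1403
  CO₂: 0 + 2(392.2) = 784.4
  H₂O: 0 + 3(392.2) = 1177
Total out = 3486 lbmol/h; y_H₂O = 1177 / 3486 = 0.3375.

0.338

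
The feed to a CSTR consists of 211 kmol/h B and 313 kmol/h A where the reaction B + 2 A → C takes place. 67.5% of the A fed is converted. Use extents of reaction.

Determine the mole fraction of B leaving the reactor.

A reacted = 0.675 × 313 = 211.3 kmol/h; ν_A = −2, so ξ = 211.3/2 = 105.6 kmol/h.
Outlet amounts (n = n₀ + ν ξ):
  B: 211 − 1(105.6) = 105.4
  A: 313 − 2(105.6) = 101.7
  C: 0 + 1(105.6) = 105.6
Total out = 312.7 kmol/h; y_B = 105.4 / 312.7 = 0.3369.

0.337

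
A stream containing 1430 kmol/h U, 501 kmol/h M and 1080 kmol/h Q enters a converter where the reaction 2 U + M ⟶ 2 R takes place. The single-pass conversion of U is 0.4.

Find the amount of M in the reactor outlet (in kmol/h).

U reacted = 0.4 × 1430 = 572 kmol/h; ν_U = −2, so ξ = 572/2 = 286 kmol/h.
Outlet amounts (n = n₀ + ν ξ):
  U: 1430 − 2(286) = 858
  M: 501 − 1(286) = 215
  R: 0 + 2(286) = 572
  Q: 1080 (inert)

215 kmol/h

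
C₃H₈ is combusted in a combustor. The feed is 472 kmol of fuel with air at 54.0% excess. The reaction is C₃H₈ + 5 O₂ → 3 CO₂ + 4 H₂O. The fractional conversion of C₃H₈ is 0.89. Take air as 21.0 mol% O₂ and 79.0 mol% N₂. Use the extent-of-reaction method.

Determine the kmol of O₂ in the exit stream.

1530 kmol

Stoichiometric O₂ = 5 × 472 = 2360 kmol; O₂ fed = 2360 × 1.540 = 3634 kmol.
N₂ fed = 3634 × 79/21 = 13670 kmol.
Fuel reacted = 0.89 × 472 → ξ = 420.1 kmol.
Outlet (n = n₀ + ν ξ):
  C₃H₈: 472 − 1(420.1) = 51.92
  O₂: 3634 − 5(420.1) = 1534
  N₂: 13670 (inert)
  CO₂: 0 + 3(420.1) = 1260
  H₂O: 0 + 4(420.1) = 1680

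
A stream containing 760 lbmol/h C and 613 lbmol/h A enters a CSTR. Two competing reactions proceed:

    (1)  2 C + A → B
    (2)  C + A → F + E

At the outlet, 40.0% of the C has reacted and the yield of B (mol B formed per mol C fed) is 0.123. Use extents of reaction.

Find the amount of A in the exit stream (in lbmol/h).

402 lbmol/h

Yield of B: 1ξ₁ / 760 = 0.123 → ξ₁ = 93.48 lbmol/h.
Conversion of C: 2ξ₁ + 1ξ₂ = 0.4 × 760 = 304 → ξ₂ = 117 lbmol/h.
Outlet amounts (n = n₀ + Σ ν·ξ):
  C: 760 − 2(93.48) − 1(117) = 456
  A: 613 − 1(93.48) − 1(117) = 402.5
  B: 0 + 1(93.48) = 93.48
  F: 0 + 1(117) = 117
  E: 0 + 1(117) = 117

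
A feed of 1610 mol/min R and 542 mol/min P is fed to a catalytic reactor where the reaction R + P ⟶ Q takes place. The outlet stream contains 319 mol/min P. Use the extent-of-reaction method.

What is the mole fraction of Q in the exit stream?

0.116

For P: n = n₀ − 1ξ → 319 = 542 − 1ξ, giving ξ = 223 mol/min.
Outlet amounts (n = n₀ + ν ξ):
  R: 1610 − 1(223) = 1387
  P: 542 − 1(223) = 319
  Q: 0 + 1(223) = 223
Total out = 1929 mol/min; y_Q = 223 / 1929 = 0.1156.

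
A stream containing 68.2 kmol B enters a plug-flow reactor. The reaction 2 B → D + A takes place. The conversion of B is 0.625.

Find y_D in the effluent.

0.312

B reacted = 0.625 × 68.2 = 42.62 kmol; ν_B = −2, so ξ = 42.62/2 = 21.31 kmol.
Outlet amounts (n = n₀ + ν ξ):
  B: 68.2 − 2(21.31) = 25.58
  D: 0 + 1(21.31) = 21.31
  A: 0 + 1(21.31) = 21.31
Total out = 68.2 kmol; y_D = 21.31 / 68.2 = 0.3125.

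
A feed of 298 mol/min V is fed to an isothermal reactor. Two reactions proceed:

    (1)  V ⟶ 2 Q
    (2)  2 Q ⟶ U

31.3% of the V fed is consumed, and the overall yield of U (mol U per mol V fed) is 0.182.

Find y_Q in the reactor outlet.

Conversion of V: V consumed = 1ξ₁ = 0.313 × 298 → ξ₁ = 93.27 mol/min.
Yield of U: 1ξ₂ / 298 = 0.182 → ξ₂ = 54.24 mol/min.
Outlet amounts (n = n₀ + Σ ν·ξ):
  V: 298 − 1(93.27) = 204.7
  Q: 0 + 2(93.27) − 2(54.24) = 78.08
  U: 0 + 1(54.24) = 54.24
Total out = 337 mol/min; y_Q = 78.08 / 337 = 0.2317.

0.232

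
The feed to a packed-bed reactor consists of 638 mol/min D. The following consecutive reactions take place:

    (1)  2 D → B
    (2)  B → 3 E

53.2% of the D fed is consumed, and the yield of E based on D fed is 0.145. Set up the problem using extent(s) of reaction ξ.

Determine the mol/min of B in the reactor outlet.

139 mol/min

Conversion of D: D consumed = 2ξ₁ = 0.532 × 638 → ξ₁ = 169.7 mol/min.
Yield of E: 3ξ₂ / 638 = 0.145 → ξ₂ = 30.84 mol/min.
Outlet amounts (n = n₀ + Σ ν·ξ):
  D: 638 − 2(169.7) = 298.6
  B: 0 + 1(169.7) − 1(30.84) = 138.9
  E: 0 + 3(30.84) = 92.51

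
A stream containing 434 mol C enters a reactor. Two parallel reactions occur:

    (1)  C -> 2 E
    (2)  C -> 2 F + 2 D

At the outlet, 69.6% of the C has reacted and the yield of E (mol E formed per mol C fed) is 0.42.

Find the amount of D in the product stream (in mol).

422 mol

Yield of E: 2ξ₁ / 434 = 0.42 → ξ₁ = 91.14 mol.
Conversion of C: 1ξ₁ + 1ξ₂ = 0.696 × 434 = 302.1 → ξ₂ = 210.9 mol.
Outlet amounts (n = n₀ + Σ ν·ξ):
  C: 434 − 1(91.14) − 1(210.9) = 131.9
  E: 0 + 2(91.14) = 182.3
  F: 0 + 2(210.9) = 421.8
  D: 0 + 2(210.9) = 421.8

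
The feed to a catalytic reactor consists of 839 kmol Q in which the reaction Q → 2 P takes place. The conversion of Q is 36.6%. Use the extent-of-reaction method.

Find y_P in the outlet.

Q reacted = 0.366 × 839 = 307.1 kmol; ν_Q = −1, so ξ = 307.1/1 = 307.1 kmol.
Outlet amounts (n = n₀ + ν ξ):
  Q: 839 − 1(307.1) = 531.9
  P: 0 + 2(307.1) = 614.1
Total out = 1146 kmol; y_P = 614.1 / 1146 = 0.5359.

0.536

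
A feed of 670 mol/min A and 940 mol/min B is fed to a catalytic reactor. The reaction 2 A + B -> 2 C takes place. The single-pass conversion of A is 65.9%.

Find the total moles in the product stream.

1390 mol/min

A reacted = 0.659 × 670 = 441.5 mol/min; ν_A = −2, so ξ = 441.5/2 = 220.8 mol/min.
Outlet amounts (n = n₀ + ν ξ):
  A: 670 − 2(220.8) = 228.5
  B: 940 − 1(220.8) = 719.2
  C: 0 + 2(220.8) = 441.5
Total out = 228.5 + 719.2 + 441.5 = 1389 mol/min.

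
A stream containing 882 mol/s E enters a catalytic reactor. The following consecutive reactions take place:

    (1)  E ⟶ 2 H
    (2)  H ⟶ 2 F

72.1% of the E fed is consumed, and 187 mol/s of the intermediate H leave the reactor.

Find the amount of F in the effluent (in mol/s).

2170 mol/s

Conversion of E: E consumed = 1ξ₁ = 0.721 × 882 → ξ₁ = 635.9 mol/s.
H balance: n_H = 0 + 2ξ₁ − 1ξ₂ = 187 → ξ₂ = (2·635.9 − 187)/1 = 1085 mol/s.
Outlet amounts (n = n₀ + Σ ν·ξ):
  E: 882 − 1(635.9) = 246.1
  H: 0 + 2(635.9) − 1(1085) = 187
  F: 0 + 2(1085) = 2170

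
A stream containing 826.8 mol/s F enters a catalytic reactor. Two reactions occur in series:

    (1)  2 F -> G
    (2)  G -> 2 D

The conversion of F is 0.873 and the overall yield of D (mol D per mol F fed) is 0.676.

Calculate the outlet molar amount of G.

81.4 mol/s

Conversion of F: F consumed = 2ξ₁ = 0.873 × 826.8 → ξ₁ = 360.9 mol/s.
Yield of D: 2ξ₂ / 826.8 = 0.676 → ξ₂ = 279.5 mol/s.
Outlet amounts (n = n₀ + Σ ν·ξ):
  F: 826.8 − 2(360.9) = 105
  G: 0 + 1(360.9) − 1(279.5) = 81.44
  D: 0 + 2(279.5) = 558.9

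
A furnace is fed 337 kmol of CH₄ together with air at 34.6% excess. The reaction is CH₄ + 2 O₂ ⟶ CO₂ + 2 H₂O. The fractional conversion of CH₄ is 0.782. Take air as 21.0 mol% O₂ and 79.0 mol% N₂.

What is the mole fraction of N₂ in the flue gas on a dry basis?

Stoichiometric O₂ = 2 × 337 = 674 kmol; O₂ fed = 674 × 1.346 = 907.2 kmol.
N₂ fed = 907.2 × 79/21 = 3413 kmol.
Fuel reacted = 0.782 × 337 → ξ = 263.5 kmol.
Outlet (n = n₀ + ν ξ):
  CH₄: 337 − 1(263.5) = 73.47
  O₂: 907.2 − 2(263.5) = 380.1
  N₂: 3413 (inert)
  CO₂: 0 + 1(263.5) = 263.5
  H₂O: 0 + 2(263.5) = 527.1
Dry total = 4130 kmol; y_N₂ (dry) = 3413 / 4130 = 0.8264.

0.826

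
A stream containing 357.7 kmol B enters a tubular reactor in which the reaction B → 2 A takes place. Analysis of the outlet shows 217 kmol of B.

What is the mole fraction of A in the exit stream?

0.565

For B: n = n₀ − 1ξ → 217 = 357.7 − 1ξ, giving ξ = 140.7 kmol.
Outlet amounts (n = n₀ + ν ξ):
  B: 357.7 − 1(140.7) = 217
  A: 0 + 2(140.7) = 281.4
Total out = 498.4 kmol; y_A = 281.4 / 498.4 = 0.5646.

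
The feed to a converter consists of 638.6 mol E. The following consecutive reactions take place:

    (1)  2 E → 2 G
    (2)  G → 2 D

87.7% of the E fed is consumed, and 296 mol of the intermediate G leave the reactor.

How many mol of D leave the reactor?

528 mol

Conversion of E: E consumed = 2ξ₁ = 0.877 × 638.6 → ξ₁ = 280 mol.
G balance: n_G = 0 + 2ξ₁ − 1ξ₂ = 296 → ξ₂ = (2·280 − 296)/1 = 264.1 mol.
Outlet amounts (n = n₀ + Σ ν·ξ):
  E: 638.6 − 2(280) = 78.55
  G: 0 + 2(280) − 1(264.1) = 296
  D: 0 + 2(264.1) = 528.1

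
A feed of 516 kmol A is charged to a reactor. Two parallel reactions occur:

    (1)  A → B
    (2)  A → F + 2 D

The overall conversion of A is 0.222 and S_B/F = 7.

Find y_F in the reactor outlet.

0.0263

Conversion of A: A consumed = 0.222 × 516 = 114.6 kmol = 1ξ₁ + 1ξ₂.
Selectivity: 1ξ₁ / (1ξ₂) = 7 → ξ₁ = 7 ξ₂.
Substitute: (1·7 + 1) ξ₂ = 114.6 → ξ₂ = 14.32 kmol, ξ₁ = 100.2 kmol.
Outlet amounts (n = n₀ + Σ ν·ξ):
  A: 516 − 1(100.2) − 1(14.32) = 401.4
  B: 0 + 1(100.2) = 100.2
  F: 0 + 1(14.32) = 14.32
  D: 0 + 2(14.32) = 28.64
Total out = 544.6 kmol; y_F = 14.32 / 544.6 = 0.02629.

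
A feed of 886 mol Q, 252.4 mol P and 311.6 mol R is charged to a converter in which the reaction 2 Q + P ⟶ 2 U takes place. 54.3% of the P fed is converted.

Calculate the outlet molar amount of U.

274 mol

P reacted = 0.543 × 252.4 = 137.1 mol; ν_P = −1, so ξ = 137.1/1 = 137.1 mol.
Outlet amounts (n = n₀ + ν ξ):
  Q: 886 − 2(137.1) = 611.9
  P: 252.4 − 1(137.1) = 115.3
  U: 0 + 2(137.1) = 274.1
  R: 311.6 (inert)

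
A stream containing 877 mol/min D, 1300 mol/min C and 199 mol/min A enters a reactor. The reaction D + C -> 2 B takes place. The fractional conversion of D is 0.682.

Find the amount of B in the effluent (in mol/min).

1200 mol/min

D reacted = 0.682 × 877 = 598.1 mol/min; ν_D = −1, so ξ = 598.1/1 = 598.1 mol/min.
Outlet amounts (n = n₀ + ν ξ):
  D: 877 − 1(598.1) = 278.9
  C: 1300 − 1(598.1) = 701.9
  B: 0 + 2(598.1) = 1196
  A: 199 (inert)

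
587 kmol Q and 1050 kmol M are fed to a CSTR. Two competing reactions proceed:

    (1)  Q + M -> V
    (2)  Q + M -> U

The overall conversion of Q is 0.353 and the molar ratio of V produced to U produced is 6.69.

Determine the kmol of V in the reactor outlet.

180 kmol

Conversion of Q: Q consumed = 0.353 × 587 = 207.2 kmol = 1ξ₁ + 1ξ₂.
Selectivity: 1ξ₁ / (1ξ₂) = 6.69 → ξ₁ = 6.69 ξ₂.
Substitute: (1·6.69 + 1) ξ₂ = 207.2 → ξ₂ = 26.95 kmol, ξ₁ = 180.3 kmol.
Outlet amounts (n = n₀ + Σ ν·ξ):
  Q: 587 − 1(180.3) − 1(26.95) = 379.8
  M: 1050 − 1(180.3) − 1(26.95) = 842.8
  V: 0 + 1(180.3) = 180.3
  U: 0 + 1(26.95) = 26.95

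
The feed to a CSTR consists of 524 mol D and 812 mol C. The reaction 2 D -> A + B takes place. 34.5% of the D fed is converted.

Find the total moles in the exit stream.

D reacted = 0.345 × 524 = 180.8 mol; ν_D = −2, so ξ = 180.8/2 = 90.39 mol.
Outlet amounts (n = n₀ + ν ξ):
  D: 524 − 2(90.39) = 343.2
  A: 0 + 1(90.39) = 90.39
  B: 0 + 1(90.39) = 90.39
  C: 812 (inert)
Total out = 343.2 + 90.39 + 90.39 + 812 = 1336 mol.

1340 mol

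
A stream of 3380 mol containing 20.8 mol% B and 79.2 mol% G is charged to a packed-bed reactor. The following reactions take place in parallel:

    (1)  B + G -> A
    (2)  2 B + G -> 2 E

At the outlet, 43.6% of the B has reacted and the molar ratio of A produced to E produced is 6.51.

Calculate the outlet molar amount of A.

266 mol

Conversion of B: B consumed = 0.436 × 703 = 306.5 mol = 1ξ₁ + 2ξ₂.
Selectivity: 1ξ₁ / (2ξ₂) = 6.51 → ξ₁ = 13.02 ξ₂.
Substitute: (1·13.02 + 2) ξ₂ = 306.5 → ξ₂ = 20.41 mol, ξ₁ = 265.7 mol.
Outlet amounts (n = n₀ + Σ ν·ξ):
  B: 703 − 1(265.7) − 2(20.41) = 396.5
  G: 2677 − 1(265.7) − 1(20.41) = 2391
  A: 0 + 1(265.7) = 265.7
  E: 0 + 2(20.41) = 40.82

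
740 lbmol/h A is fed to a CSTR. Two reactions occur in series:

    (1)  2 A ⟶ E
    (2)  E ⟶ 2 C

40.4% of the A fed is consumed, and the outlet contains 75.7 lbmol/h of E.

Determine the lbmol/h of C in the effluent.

148 lbmol/h

Conversion of A: A consumed = 2ξ₁ = 0.404 × 740 → ξ₁ = 149.5 lbmol/h.
E balance: n_E = 0 + 1ξ₁ − 1ξ₂ = 75.7 → ξ₂ = (1·149.5 − 75.7)/1 = 73.78 lbmol/h.
Outlet amounts (n = n₀ + Σ ν·ξ):
  A: 740 − 2(149.5) = 441
  E: 0 + 1(149.5) − 1(73.78) = 75.7
  C: 0 + 2(73.78) = 147.6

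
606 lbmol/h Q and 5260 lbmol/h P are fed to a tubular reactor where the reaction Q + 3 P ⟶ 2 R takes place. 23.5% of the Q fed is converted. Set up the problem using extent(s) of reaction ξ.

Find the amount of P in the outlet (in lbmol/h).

Q reacted = 0.235 × 606 = 142.4 lbmol/h; ν_Q = −1, so ξ = 142.4/1 = 142.4 lbmol/h.
Outlet amounts (n = n₀ + ν ξ):
  Q: 606 − 1(142.4) = 463.6
  P: 5260 − 3(142.4) = 4833
  R: 0 + 2(142.4) = 284.8

4830 lbmol/h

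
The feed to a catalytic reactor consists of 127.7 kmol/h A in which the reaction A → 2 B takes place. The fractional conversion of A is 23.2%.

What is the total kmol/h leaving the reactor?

157 kmol/h

A reacted = 0.232 × 127.7 = 29.63 kmol/h; ν_A = −1, so ξ = 29.63/1 = 29.63 kmol/h.
Outlet amounts (n = n₀ + ν ξ):
  A: 127.7 − 1(29.63) = 98.07
  B: 0 + 2(29.63) = 59.25
Total out = 98.07 + 59.25 = 157.3 kmol/h.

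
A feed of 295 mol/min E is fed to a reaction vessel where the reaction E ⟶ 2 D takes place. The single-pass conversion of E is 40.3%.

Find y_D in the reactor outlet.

0.574

E reacted = 0.403 × 295 = 118.9 mol/min; ν_E = −1, so ξ = 118.9/1 = 118.9 mol/min.
Outlet amounts (n = n₀ + ν ξ):
  E: 295 − 1(118.9) = 176.1
  D: 0 + 2(118.9) = 237.8
Total out = 413.9 mol/min; y_D = 237.8 / 413.9 = 0.5745.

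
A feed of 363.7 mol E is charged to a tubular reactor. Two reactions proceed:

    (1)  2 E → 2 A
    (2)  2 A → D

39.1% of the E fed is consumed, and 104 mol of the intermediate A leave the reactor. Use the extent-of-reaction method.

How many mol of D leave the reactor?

19.1 mol

Conversion of E: E consumed = 2ξ₁ = 0.391 × 363.7 → ξ₁ = 71.1 mol.
A balance: n_A = 0 + 2ξ₁ − 2ξ₂ = 104 → ξ₂ = (2·71.1 − 104)/2 = 19.1 mol.
Outlet amounts (n = n₀ + Σ ν·ξ):
  E: 363.7 − 2(71.1) = 221.5
  A: 0 + 2(71.1) − 2(19.1) = 104
  D: 0 + 1(19.1) = 19.1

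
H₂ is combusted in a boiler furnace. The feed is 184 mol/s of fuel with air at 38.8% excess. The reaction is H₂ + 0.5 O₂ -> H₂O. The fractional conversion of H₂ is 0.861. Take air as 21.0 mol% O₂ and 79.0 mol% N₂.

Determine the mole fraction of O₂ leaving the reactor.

Stoichiometric O₂ = 0.5 × 184 = 92 mol/s; O₂ fed = 92 × 1.388 = 127.7 mol/s.
N₂ fed = 127.7 × 79/21 = 480.4 mol/s.
Fuel reacted = 0.861 × 184 → ξ = 158.4 mol/s.
Outlet (n = n₀ + ν ξ):
  H₂: 184 − 1(158.4) = 25.58
  O₂: 127.7 − 0.5(158.4) = 48.48
  N₂: 480.4 (inert)
  H₂O: 0 + 1(158.4) = 158.4
Total out = 712.9 mol/s; y_O₂ = 48.48 / 712.9 = 0.06801.

0.068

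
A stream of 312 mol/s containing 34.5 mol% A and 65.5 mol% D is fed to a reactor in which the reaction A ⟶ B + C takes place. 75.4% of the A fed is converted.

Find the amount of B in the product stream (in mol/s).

81.2 mol/s

A reacted = 0.754 × 107.6 = 81.16 mol/s; ν_A = −1, so ξ = 81.16/1 = 81.16 mol/s.
Outlet amounts (n = n₀ + ν ξ):
  A: 107.6 − 1(81.16) = 26.48
  B: 0 + 1(81.16) = 81.16
  C: 0 + 1(81.16) = 81.16
  D: 204.4 (inert)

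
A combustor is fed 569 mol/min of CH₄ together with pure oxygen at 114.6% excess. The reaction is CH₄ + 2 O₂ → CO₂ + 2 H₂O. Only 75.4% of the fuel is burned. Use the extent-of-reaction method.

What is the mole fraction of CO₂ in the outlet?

Stoichiometric O₂ = 2 × 569 = 1138 mol/min; O₂ fed = 1138 × 2.146 = 2442 mol/min.
Fuel reacted = 0.754 × 569 → ξ = 429 mol/min.
Outlet (n = n₀ + ν ξ):
  CH₄: 569 − 1(429) = 140
  O₂: 2442 − 2(429) = 1584
  CO₂: 0 + 1(429) = 429
  H₂O: 0 + 2(429) = 858.1
Total out = 3011 mol/min; y_CO₂ = 429 / 3011 = 0.1425.

0.142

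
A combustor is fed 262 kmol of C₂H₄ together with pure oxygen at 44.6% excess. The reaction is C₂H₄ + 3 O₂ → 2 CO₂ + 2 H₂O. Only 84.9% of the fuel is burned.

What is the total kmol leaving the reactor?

Stoichiometric O₂ = 3 × 262 = 786 kmol; O₂ fed = 786 × 1.446 = 1137 kmol.
Fuel reacted = 0.849 × 262 → ξ = 222.4 kmol.
Outlet (n = n₀ + ν ξ):
  C₂H₄: 262 − 1(222.4) = 39.56
  O₂: 1137 − 3(222.4) = 469.2
  CO₂: 0 + 2(222.4) = 444.9
  H₂O: 0 + 2(222.4) = 444.9
Total out = 39.56 + 469.2 + 444.9 + 444.9 = 1399 kmol.

1400 kmol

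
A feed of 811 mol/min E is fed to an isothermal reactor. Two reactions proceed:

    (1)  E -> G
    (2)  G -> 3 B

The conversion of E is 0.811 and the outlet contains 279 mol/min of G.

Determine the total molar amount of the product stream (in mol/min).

Conversion of E: E consumed = 1ξ₁ = 0.811 × 811 → ξ₁ = 657.7 mol/min.
G balance: n_G = 0 + 1ξ₁ − 1ξ₂ = 279 → ξ₂ = (1·657.7 − 279)/1 = 378.7 mol/min.
Outlet amounts (n = n₀ + Σ ν·ξ):
  E: 811 − 1(657.7) = 153.3
  G: 0 + 1(657.7) − 1(378.7) = 279
  B: 0 + 3(378.7) = 1136
Total out = 153.3 + 279 + 1136 = 1568 mol/min.

1570 mol/min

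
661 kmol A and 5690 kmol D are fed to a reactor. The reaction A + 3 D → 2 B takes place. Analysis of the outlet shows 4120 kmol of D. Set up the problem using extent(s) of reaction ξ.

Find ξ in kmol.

For D: n = n₀ − 3ξ → 4120 = 5690 − 3ξ, giving ξ = 523.3 kmol.
Outlet amounts (n = n₀ + ν ξ):
  A: 661 − 1(523.3) = 137.7
  D: 5690 − 3(523.3) = 4120
  B: 0 + 2(523.3) = 1047

ξ = 523 kmol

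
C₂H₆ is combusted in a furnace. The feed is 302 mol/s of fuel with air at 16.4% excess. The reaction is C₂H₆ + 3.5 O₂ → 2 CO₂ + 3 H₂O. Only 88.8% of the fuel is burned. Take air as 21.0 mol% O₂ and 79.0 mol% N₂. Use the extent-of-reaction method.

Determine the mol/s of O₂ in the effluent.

Stoichiometric O₂ = 3.5 × 302 = 1057 mol/s; O₂ fed = 1057 × 1.164 = 1230 mol/s.
N₂ fed = 1230 × 79/21 = 4628 mol/s.
Fuel reacted = 0.888 × 302 → ξ = 268.2 mol/s.
Outlet (n = n₀ + ν ξ):
  C₂H₆: 302 − 1(268.2) = 33.82
  O₂: 1230 − 3.5(268.2) = 291.7
  N₂: 4628 (inert)
  CO₂: 0 + 2(268.2) = 536.4
  H₂O: 0 + 3(268.2) = 804.5

292 mol/s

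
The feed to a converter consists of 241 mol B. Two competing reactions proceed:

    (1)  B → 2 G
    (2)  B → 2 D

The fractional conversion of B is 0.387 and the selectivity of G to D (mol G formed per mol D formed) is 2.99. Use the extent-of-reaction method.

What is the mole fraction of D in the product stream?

Conversion of B: B consumed = 0.387 × 241 = 93.27 mol = 1ξ₁ + 1ξ₂.
Selectivity: 2ξ₁ / (2ξ₂) = 2.99 → ξ₁ = 2.99 ξ₂.
Substitute: (1·2.99 + 1) ξ₂ = 93.27 → ξ₂ = 23.38 mol, ξ₁ = 69.89 mol.
Outlet amounts (n = n₀ + Σ ν·ξ):
  B: 241 − 1(69.89) − 1(23.38) = 147.7
  G: 0 + 2(69.89) = 139.8
  D: 0 + 2(23.38) = 46.75
Total out = 334.3 mol; y_D = 46.75 / 334.3 = 0.1399.

0.14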